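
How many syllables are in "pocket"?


Word: "pocket"
Syllable breakdown: pock-et
Counting: 2 parts
= 2 syllables


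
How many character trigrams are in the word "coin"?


Word: "coin" (length 4)
Number of 3-grams = length - 3 + 1 = 4 - 3 + 1
= 2


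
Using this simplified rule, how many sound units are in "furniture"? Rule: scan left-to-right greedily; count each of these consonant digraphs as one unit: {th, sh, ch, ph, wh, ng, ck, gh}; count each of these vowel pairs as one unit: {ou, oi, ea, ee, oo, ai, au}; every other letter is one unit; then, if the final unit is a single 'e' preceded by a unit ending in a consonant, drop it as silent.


Word: "furniture" (9 letters)
Left-to-right scan:
  (1) 'f' (letter)
  (2) 'u' (letter)
  (3) 'r' (letter)
  (4) 'n' (letter)
  (5) 'i' (letter)
  (6) 't' (letter)
  (7) 'u' (letter)
  (8) 'r' (letter)
  (9) 'e' (letter)
Units from scan: 9
Final unit is 'e' after a consonant -> drop as silent (-1)
Sound units = 8 units


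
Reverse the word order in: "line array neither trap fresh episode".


Original: "line array neither trap fresh episode"
Words (1..n): line | array | neither | trap | fresh | episode
Reversed (n..1): episode | fresh | trap | neither | array | line
Result = "episode fresh trap neither array line"


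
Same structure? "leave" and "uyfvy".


Pattern of "leave": [0, 1, 2, 3, 1]
Pattern of "uyfvy": [0, 1, 2, 3, 1]
Patterns match
Same pattern = Yes


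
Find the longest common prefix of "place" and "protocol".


Word 1: "place"
Word 2: "protocol"
Comparing from start:
  Pos 0: 'p' == 'p'
  Pos 1: 'l' != 'r' (stop)
LCP = "p" (length 1)


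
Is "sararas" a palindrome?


Word: "sararas"
Reversed: "sararas"
Forward == Backward? sararas == sararas
Palindrome = Yes


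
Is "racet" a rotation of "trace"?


Word: "trace", Candidate: "racet"
Method: check if candidate is substring of word+word
"tracetrace" contains "racet"? Yes
Is rotation = Yes


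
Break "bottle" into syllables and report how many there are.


Word: "bottle"
Syllable breakdown: bot-tle
Counting: 2 parts
= 2 syllables


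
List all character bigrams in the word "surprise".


Word: "surprise" (length 8)
Number of bigrams = 8 - 2 + 1 = 7
  Position 0: "su"
  Position 1: "ur"
  Position 2: "rp"
  Position 3: "pr"
  Position 4: "ri"
  Position 5: "is"
  Position 6: "se"
Bigrams = "su", "ur", "rp", "pr", "ri", "is", "se"


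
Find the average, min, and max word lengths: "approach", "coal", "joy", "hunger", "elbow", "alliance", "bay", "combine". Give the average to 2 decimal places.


Lengths: "approach"=8, "coal"=4, "joy"=3, "hunger"=6, "elbow"=5, "alliance"=8, "bay"=3, "combine"=7
Sum = 44, Count = 8
Average = 44/8 = 5.50
= avg=5.50, min=3, max=8


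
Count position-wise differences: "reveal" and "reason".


Comparing character by character (same length = 6):
  Pos 0: 'r' vs 'r' =
  Pos 1: 'e' vs 'e' =
  Pos 2: 'v' vs 'a' !=
  Pos 3: 'e' vs 's' !=
  Pos 4: 'a' vs 'o' !=
  Pos 5: 'l' vs 'n' !=
Hamming distance = 4


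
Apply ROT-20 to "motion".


Word: "motion"
Shift: 20
Each letter → (letter + shift) mod 26:
  'm' (12) + 20 = 6 → 'g'
  'o' (14) + 20 = 8 → 'i'
  't' (19) + 20 = 13 → 'n'
  'i' (8) + 20 = 2 → 'c'
  'o' (14) + 20 = 8 → 'i'
  'n' (13) + 20 = 7 → 'h'
Result = "gincih"


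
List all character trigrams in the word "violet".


Word: "violet" (length 6)
Number of trigrams = 6 - 3 + 1 = 4
  Position 0: "vio"
  Position 1: "iol"
  Position 2: "ole"
  Position 3: "let"
Trigrams = "vio", "iol", "ole", "let"


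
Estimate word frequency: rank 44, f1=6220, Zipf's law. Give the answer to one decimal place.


Zipf's law: f(r) = f(1) / r
f(1) = 6220
f(44) = 6220 / 44
= 141.4 occurrences


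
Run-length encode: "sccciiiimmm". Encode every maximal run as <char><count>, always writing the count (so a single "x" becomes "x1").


String: "sccciiiimmm"
Scanning for consecutive runs:
  's' x 1
  'c' x 3
  'i' x 4
  'm' x 3
RLE = "s1c3i4m3"


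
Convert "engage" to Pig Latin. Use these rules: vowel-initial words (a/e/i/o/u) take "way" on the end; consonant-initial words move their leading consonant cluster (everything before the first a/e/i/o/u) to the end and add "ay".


Word: "engage"
Starts with vowel → add 'way'
Pig Latin = "engageway"


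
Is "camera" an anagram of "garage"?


Word 1: "garage" → sorted: aaeggr
Word 2: "camera" → sorted: aacemr
Same letters? aaeggr != aacemr
Anagram = No


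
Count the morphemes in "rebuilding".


Word: "rebuilding"
Morphemes: re- | build | -ing
Each morpheme carries meaning
= 3 morphemes


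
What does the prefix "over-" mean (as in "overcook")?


Prefix: over-
Example: overcook = over- + cook
Meaning = excessive


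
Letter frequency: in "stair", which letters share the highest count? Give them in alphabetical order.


Word: "stair"
Letter counts:
  'a': 1
  'i': 1
  'r': 1
  's': 1
  't': 1
Maximum count = 1
Most frequent = 'a', 'i', 'r', 's', 't' (1 time each)


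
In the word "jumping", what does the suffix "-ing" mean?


Suffix: -ing
Example: jumping = jump + -ing
Meaning = present participle


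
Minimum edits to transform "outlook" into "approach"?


Word 1: "outlook" (length 7)
Word 2: "approach" (length 8)
One optimal edit sequence (insert/delete/substitute each cost 1):
  1. substitute 'o' -> 'a'  (+1)
  2. substitute 'u' -> 'p'  (+1)
  3. substitute 't' -> 'p'  (+1)
  4. substitute 'l' -> 'r'  (+1)
  5. keep 'o'
  6. insert 'a'  (+1)
  7. substitute 'o' -> 'c'  (+1)
  8. substitute 'k' -> 'h'  (+1)
Total edit operations: 7
Edit distance = 7


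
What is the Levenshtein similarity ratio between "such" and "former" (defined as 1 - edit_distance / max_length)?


Word 1: "such" (length 4)
Word 2: "former" (length 6)
One optimal edit sequence:
  1. insert 'f'  (+1)
  2. insert 'o'  (+1)
  3. substitute 's' -> 'r'  (+1)
  4. substitute 'u' -> 'm'  (+1)
  5. substitute 'c' -> 'e'  (+1)
  6. substitute 'h' -> 'r'  (+1)
Edit distance = 6
Max length = max(4, 6) = 6
Similarity = 1 - 6/6
= 0.0000


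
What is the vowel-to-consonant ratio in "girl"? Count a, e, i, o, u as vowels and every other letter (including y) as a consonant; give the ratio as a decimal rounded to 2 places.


Word: "girl"
Vowels (a,e,i,o,u): 1
Consonants: 3
Ratio = 1/3
= 0.33


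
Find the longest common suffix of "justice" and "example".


Word 1: "justice"
Word 2: "example"
Comparing from end:
  Pos -1: 'e' == 'e'
  Pos -2: 'c' != 'l' (stop)
LCS = "e" (length 1)


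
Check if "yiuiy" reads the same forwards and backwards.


Word: "yiuiy"
Reversed: "yiuiy"
Forward == Backward? yiuiy == yiuiy
Palindrome = Yes


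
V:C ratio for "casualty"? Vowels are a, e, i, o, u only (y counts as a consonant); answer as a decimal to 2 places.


Word: "casualty"
Vowels (a,e,i,o,u): 3
Consonants: 5
Ratio = 3/5
= 0.60


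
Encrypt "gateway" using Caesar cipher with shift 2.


Word: "gateway"
Shift: 2
Each letter → (letter + shift) mod 26:
  'g' (6) + 2 = 8 → 'i'
  'a' (0) + 2 = 2 → 'c'
  't' (19) + 2 = 21 → 'v'
  'e' (4) + 2 = 6 → 'g'
  'w' (22) + 2 = 24 → 'y'
  'a' (0) + 2 = 2 → 'c'
  'y' (24) + 2 = 0 → 'a'
Result = "icvgyca"


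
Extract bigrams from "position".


Word: "position" (length 8)
Number of bigrams = 8 - 2 + 1 = 7
  Position 0: "po"
  Position 1: "os"
  Position 2: "si"
  Position 3: "it"
  Position 4: "ti"
  Position 5: "io"
  Position 6: "on"
Bigrams = "po", "os", "si", "it", "ti", "io", "on"


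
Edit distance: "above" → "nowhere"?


Word 1: "above" (length 5)
Word 2: "nowhere" (length 7)
One optimal edit sequence (insert/delete/substitute each cost 1):
  1. insert 'n'  (+1)
  2. insert 'o'  (+1)
  3. substitute 'a' -> 'w'  (+1)
  4. substitute 'b' -> 'h'  (+1)
  5. substitute 'o' -> 'e'  (+1)
  6. substitute 'v' -> 'r'  (+1)
  7. keep 'e'
Total edit operations: 6
Edit distance = 6


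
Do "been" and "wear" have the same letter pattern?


Pattern of "been": [0, 1, 1, 2]
Pattern of "wear": [0, 1, 2, 3]
Patterns do not match
Same pattern = No


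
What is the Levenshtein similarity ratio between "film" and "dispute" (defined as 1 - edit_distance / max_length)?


Word 1: "film" (length 4)
Word 2: "dispute" (length 7)
One optimal edit sequence:
  1. substitute 'f' -> 'd'  (+1)
  2. keep 'i'
  3. insert 's'  (+1)
  4. insert 'p'  (+1)
  5. insert 'u'  (+1)
  6. substitute 'l' -> 't'  (+1)
  7. substitute 'm' -> 'e'  (+1)
Edit distance = 6
Max length = max(4, 7) = 7
Similarity = 1 - 6/7
= 0.1429


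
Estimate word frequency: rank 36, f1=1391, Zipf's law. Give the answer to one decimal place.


Zipf's law: f(r) = f(1) / r
f(1) = 1391
f(36) = 1391 / 36
= 38.6 occurrences


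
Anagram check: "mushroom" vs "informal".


Word 1: "mushroom" → sorted: hmmoorsu
Word 2: "informal" → sorted: afilmnor
Same letters? hmmoorsu != afilmnor
Anagram = No


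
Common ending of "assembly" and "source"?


Word 1: "assembly"
Word 2: "source"
Comparing from end:
  Pos -1: 'y' != 'e' (stop)
LCS = "" (length 0)


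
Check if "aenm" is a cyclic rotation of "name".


Word: "name", Candidate: "aenm"
Method: check if candidate is substring of word+word
"namename" contains "aenm"? No
Is rotation = No


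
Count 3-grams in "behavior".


Word: "behavior" (length 8)
Number of 3-grams = length - 3 + 1 = 8 - 3 + 1
= 6


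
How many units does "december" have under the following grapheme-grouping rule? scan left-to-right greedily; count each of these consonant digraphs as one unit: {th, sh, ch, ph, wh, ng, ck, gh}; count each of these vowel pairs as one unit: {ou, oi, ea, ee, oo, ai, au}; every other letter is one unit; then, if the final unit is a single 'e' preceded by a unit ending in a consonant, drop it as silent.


Word: "december" (8 letters)
Left-to-right scan:
  (1) 'd' (letter)
  (2) 'e' (letter)
  (3) 'c' (letter)
  (4) 'e' (letter)
  (5) 'm' (letter)
  (6) 'b' (letter)
  (7) 'e' (letter)
  (8) 'r' (letter)
Units from scan: 8
Sound units = 8 units


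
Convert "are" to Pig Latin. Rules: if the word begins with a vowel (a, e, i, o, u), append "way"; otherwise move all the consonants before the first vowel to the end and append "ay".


Word: "are"
Starts with vowel → add 'way'
Pig Latin = "areway"


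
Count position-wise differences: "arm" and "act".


Comparing character by character (same length = 3):
  Pos 0: 'a' vs 'a' =
  Pos 1: 'r' vs 'c' !=
  Pos 2: 'm' vs 't' !=
Hamming distance = 2


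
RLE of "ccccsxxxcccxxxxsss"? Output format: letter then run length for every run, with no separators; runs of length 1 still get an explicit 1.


String: "ccccsxxxcccxxxxsss"
Scanning for consecutive runs:
  'c' x 4
  's' x 1
  'x' x 3
  'c' x 3
  'x' x 4
  's' x 3
RLE = "c4s1x3c3x4s3"


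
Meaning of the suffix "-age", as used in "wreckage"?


Suffix: -age
Example: wreckage = wreck + -age
Meaning = result / collection


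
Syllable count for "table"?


Word: "table"
Syllable breakdown: ta · ble
Counting: 2 parts
= 2 syllables


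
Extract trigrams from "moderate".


Word: "moderate" (length 8)
Number of trigrams = 8 - 3 + 1 = 6
  Position 0: "mod"
  Position 1: "ode"
  Position 2: "der"
  Position 3: "era"
  Position 4: "rat"
  Position 5: "ate"
Trigrams = "mod", "ode", "der", "era", "rat", "ate"


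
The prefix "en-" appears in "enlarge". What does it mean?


Prefix: en-
As in: enlarge -> en- + large
Meaning = cause to / put into


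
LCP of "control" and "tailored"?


Word 1: "control"
Word 2: "tailored"
Comparing from start:
  Pos 0: 'c' != 't' (stop)
LCP = "" (length 0)


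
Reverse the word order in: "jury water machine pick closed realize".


Original: "jury water machine pick closed realize"
Words (1..n): jury | water | machine | pick | closed | realize
Reversed (n..1): realize | closed | pick | machine | water | jury
Result = "realize closed pick machine water jury"


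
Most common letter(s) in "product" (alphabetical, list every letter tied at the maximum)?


Word: "product"
Letter counts:
  'c': 1
  'd': 1
  'o': 1
  'p': 1
  'r': 1
  't': 1
  'u': 1
Maximum count = 1
Most frequent = 'c', 'd', 'o', 'p', 'r', 't', 'u' (1 time each)


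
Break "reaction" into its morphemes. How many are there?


Word: "reaction"
Morphemes: re- / act / -ion
Each morpheme carries meaning
= 3 morphemes


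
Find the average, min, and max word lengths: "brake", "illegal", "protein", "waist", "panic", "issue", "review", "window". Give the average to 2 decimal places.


Lengths: "brake"=5, "illegal"=7, "protein"=7, "waist"=5, "panic"=5, "issue"=5, "review"=6, "window"=6
Sum = 46, Count = 8
Average = 46/8 = 5.75
= avg=5.75, min=5, max=7


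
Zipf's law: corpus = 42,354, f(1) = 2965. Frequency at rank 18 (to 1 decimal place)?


Zipf's law: f(r) = f(1) / r
f(1) = 2965
f(18) = 2965 / 18
= 164.7 occurrences


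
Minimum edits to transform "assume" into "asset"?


Word 1: "assume" (length 6)
Word 2: "asset" (length 5)
One optimal edit sequence (insert/delete/substitute each cost 1):
  1. keep 'a'
  2. keep 's'
  3. keep 's'
  4. delete 'u'  (+1)
  5. substitute 'm' -> 'e'  (+1)
  6. substitute 'e' -> 't'  (+1)
Total edit operations: 3
Edit distance = 3


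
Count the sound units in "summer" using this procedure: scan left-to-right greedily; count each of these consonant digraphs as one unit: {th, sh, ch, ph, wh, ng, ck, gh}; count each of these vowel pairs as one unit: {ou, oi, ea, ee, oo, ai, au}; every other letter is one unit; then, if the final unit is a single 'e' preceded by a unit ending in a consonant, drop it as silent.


Word: "summer" (6 letters)
Left-to-right scan:
  1. 's' (letter)
  2. 'u' (letter)
  3. 'm' (letter)
  4. 'm' (letter)
  5. 'e' (letter)
  6. 'r' (letter)
Units from scan: 6
Sound units = 6 units


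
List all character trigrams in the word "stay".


Word: "stay" (length 4)
Number of trigrams = 4 - 3 + 1 = 2
  Position 0: "sta"
  Position 1: "tay"
Trigrams = "sta", "tay"


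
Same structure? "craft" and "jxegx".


Pattern of "craft": [0, 1, 2, 3, 4]
Pattern of "jxegx": [0, 1, 2, 3, 1]
Patterns do not match
Same pattern = No


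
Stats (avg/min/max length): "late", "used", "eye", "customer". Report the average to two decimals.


Lengths: "late"=4, "used"=4, "eye"=3, "customer"=8
Sum = 19, Count = 4
Average = 19/4 = 4.75
= avg=4.75, min=3, max=8


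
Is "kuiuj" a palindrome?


Word: "kuiuj"
Reversed: "juiuk"
Forward == Backward? kuiuj != juiuk
Palindrome = No


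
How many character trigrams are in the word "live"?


Word: "live" (length 4)
Number of 3-grams = length - 3 + 1 = 4 - 3 + 1
= 2


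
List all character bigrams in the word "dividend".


Word: "dividend" (length 8)
Number of bigrams = 8 - 2 + 1 = 7
  Position 0: "di"
  Position 1: "iv"
  Position 2: "vi"
  Position 3: "id"
  Position 4: "de"
  Position 5: "en"
  Position 6: "nd"
Bigrams = "di", "iv", "vi", "id", "de", "en", "nd"


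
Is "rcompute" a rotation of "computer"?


Word: "computer", Candidate: "rcompute"
Method: check if candidate is substring of word+word
"computercomputer" contains "rcompute"? Yes
Is rotation = Yes


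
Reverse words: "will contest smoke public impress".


Original: "will contest smoke public impress"
Words (1..n): will | contest | smoke | public | impress
Reversed (n..1): impress | public | smoke | contest | will
Result = "impress public smoke contest will"


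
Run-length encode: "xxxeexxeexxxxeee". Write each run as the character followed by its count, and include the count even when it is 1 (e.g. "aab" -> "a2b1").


String: "xxxeexxeexxxxeee"
Scanning for consecutive runs:
  'x' x 3
  'e' x 2
  'x' x 2
  'e' x 2
  'x' x 4
  'e' x 3
RLE = "x3e2x2e2x4e3"


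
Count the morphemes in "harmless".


Word: "harmless"
Morphemes: harm / -less
Each morpheme carries meaning
= 2 morphemes


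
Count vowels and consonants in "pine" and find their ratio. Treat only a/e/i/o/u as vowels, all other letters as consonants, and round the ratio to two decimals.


Word: "pine"
Vowels (a,e,i,o,u): 2
Consonants: 2
Ratio = 2/2
= 1.00


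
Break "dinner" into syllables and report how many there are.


Word: "dinner"
Syllable breakdown: din / ner
Counting: 2 parts
= 2 syllables


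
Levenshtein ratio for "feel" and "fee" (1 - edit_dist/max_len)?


Word 1: "feel" (length 4)
Word 2: "fee" (length 3)
One optimal edit sequence:
  1. keep 'f'
  2. keep 'e'
  3. keep 'e'
  4. delete 'l'  (+1)
Edit distance = 1
Max length = max(4, 3) = 4
Similarity = 1 - 1/4
= 0.7500


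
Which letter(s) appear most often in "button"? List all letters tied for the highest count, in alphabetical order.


Word: "button"
Letter counts:
  'b': 1
  'n': 1
  'o': 1
  't': 2
  'u': 1
Maximum count = 2
Most frequent = 't' (2 times each)


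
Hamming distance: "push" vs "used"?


Comparing character by character (same length = 4):
  Pos 0: 'p' vs 'u' !=
  Pos 1: 'u' vs 's' !=
  Pos 2: 's' vs 'e' !=
  Pos 3: 'h' vs 'd' !=
Hamming distance = 4


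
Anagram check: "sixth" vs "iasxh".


Word 1: "sixth" → sorted: histx
Word 2: "iasxh" → sorted: ahisx
Same letters? histx != ahisx
Anagram = No


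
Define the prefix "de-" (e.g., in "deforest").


Prefix: de-
Example: deforest (de- + forest)
Meaning = remove / reverse


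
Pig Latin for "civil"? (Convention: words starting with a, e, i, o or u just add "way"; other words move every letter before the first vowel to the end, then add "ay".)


Word: "civil"
Starts with consonant(s) → move to end, add 'ay'
Consonant cluster: "c"
Pig Latin = "ivilcay"


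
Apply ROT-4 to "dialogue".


Word: "dialogue"
Shift: 4
Each letter → (letter + shift) mod 26:
  'd' (3) + 4 = 7 → 'h'
  'i' (8) + 4 = 12 → 'm'
  'a' (0) + 4 = 4 → 'e'
  'l' (11) + 4 = 15 → 'p'
  'o' (14) + 4 = 18 → 's'
  'g' (6) + 4 = 10 → 'k'
  'u' (20) + 4 = 24 → 'y'
  'e' (4) + 4 = 8 → 'i'
Result = "hmepskyi"


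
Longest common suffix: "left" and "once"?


Word 1: "left"
Word 2: "once"
Comparing from end:
  Pos -1: 't' != 'e' (stop)
LCS = "" (length 0)


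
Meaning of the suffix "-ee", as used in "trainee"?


Suffix: -ee
Example: trainee (train + -ee)
Meaning = one who receives


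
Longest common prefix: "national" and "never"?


Word 1: "national"
Word 2: "never"
Comparing from start:
  Pos 0: 'n' == 'n'
  Pos 1: 'a' != 'e' (stop)
LCP = "n" (length 1)


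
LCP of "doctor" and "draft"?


Word 1: "doctor"
Word 2: "draft"
Comparing from start:
  Pos 0: 'd' == 'd'
  Pos 1: 'o' != 'r' (stop)
LCP = "d" (length 1)


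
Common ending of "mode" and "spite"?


Word 1: "mode"
Word 2: "spite"
Comparing from end:
  Pos -1: 'e' == 'e'
  Pos -2: 'd' != 't' (stop)
LCS = "e" (length 1)


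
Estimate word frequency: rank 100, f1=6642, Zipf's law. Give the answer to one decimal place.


Zipf's law: f(r) = f(1) / r
f(1) = 6642
f(100) = 6642 / 100
= 66.4 occurrences


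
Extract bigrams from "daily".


Word: "daily" (length 5)
Number of bigrams = 5 - 2 + 1 = 4
  Position 0: "da"
  Position 1: "ai"
  Position 2: "il"
  Position 3: "ly"
Bigrams = "da", "ai", "il", "ly"


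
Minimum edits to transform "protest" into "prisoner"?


Word 1: "protest" (length 7)
Word 2: "prisoner" (length 8)
One optimal edit sequence (insert/delete/substitute each cost 1):
  1. keep 'p'
  2. keep 'r'
  3. insert 'i'  (+1)
  4. insert 's'  (+1)
  5. keep 'o'
  6. substitute 't' -> 'n'  (+1)
  7. keep 'e'
  8. delete 's'  (+1)
  9. substitute 't' -> 'r'  (+1)
Total edit operations: 5
Edit distance = 5


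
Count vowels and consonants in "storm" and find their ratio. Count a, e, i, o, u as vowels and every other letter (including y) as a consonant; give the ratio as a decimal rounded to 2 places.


Word: "storm"
Vowels (a,e,i,o,u): 1
Consonants: 4
Ratio = 1/4
= 0.25


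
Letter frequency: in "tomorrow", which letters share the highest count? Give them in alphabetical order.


Word: "tomorrow"
Letter counts:
  'm': 1
  'o': 3
  'r': 2
  't': 1
  'w': 1
Maximum count = 3
Most frequent = 'o' (3 times each)


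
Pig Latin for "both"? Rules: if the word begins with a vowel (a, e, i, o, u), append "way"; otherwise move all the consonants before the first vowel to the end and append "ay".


Word: "both"
Starts with consonant(s) → move to end, add 'ay'
Consonant cluster: "b"
Pig Latin = "othbay"


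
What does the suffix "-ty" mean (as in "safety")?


Suffix: -ty
As in: safety -> safe + -ty
Meaning = quality of


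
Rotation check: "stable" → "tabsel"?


Word: "stable", Candidate: "tabsel"
Method: check if candidate is substring of word+word
"stablestable" contains "tabsel"? No
Is rotation = No


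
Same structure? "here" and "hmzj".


Pattern of "here": [0, 1, 2, 1]
Pattern of "hmzj": [0, 1, 2, 3]
Patterns do not match
Same pattern = No


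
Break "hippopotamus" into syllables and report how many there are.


Word: "hippopotamus"
Syllable breakdown: hip-po-pot-a-mus
Counting: 5 parts
= 5 syllables


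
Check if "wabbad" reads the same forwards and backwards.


Word: "wabbad"
Reversed: "dabbaw"
Forward == Backward? wabbad != dabbaw
Palindrome = No


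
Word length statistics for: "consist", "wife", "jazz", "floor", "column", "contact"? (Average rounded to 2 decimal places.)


Lengths: "consist"=7, "wife"=4, "jazz"=4, "floor"=5, "column"=6, "contact"=7
Sum = 33, Count = 6
Average = 33/6 = 5.50
= avg=5.50, min=4, max=7


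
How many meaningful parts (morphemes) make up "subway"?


Word: "subway"
Morphemes: sub- / way
Each morpheme carries meaning
= 2 morphemes


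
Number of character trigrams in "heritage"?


Word: "heritage" (length 8)
Number of 3-grams = length - 3 + 1 = 8 - 3 + 1
= 6


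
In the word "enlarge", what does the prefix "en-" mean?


Prefix: en-
Example: enlarge (en- + large)
Meaning = cause to / put into


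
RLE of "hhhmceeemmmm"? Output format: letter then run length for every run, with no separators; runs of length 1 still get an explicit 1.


String: "hhhmceeemmmm"
Scanning for consecutive runs:
  'h' x 3
  'm' x 1
  'c' x 1
  'e' x 3
  'm' x 4
RLE = "h3m1c1e3m4"


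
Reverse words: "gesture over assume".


Original: "gesture over assume"
Words (1..n): gesture | over | assume
Reversed (n..1): assume | over | gesture
Result = "assume over gesture"


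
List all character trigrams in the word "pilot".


Word: "pilot" (length 5)
Number of trigrams = 5 - 3 + 1 = 3
  Position 0: "pil"
  Position 1: "ilo"
  Position 2: "lot"
Trigrams = "pil", "ilo", "lot"


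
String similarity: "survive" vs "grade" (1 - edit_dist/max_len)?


Word 1: "survive" (length 7)
Word 2: "grade" (length 5)
One optimal edit sequence:
  1. delete 's'  (+1)
  2. substitute 'u' -> 'g'  (+1)
  3. keep 'r'
  4. delete 'v'  (+1)
  5. substitute 'i' -> 'a'  (+1)
  6. substitute 'v' -> 'd'  (+1)
  7. keep 'e'
Edit distance = 5
Max length = max(7, 5) = 7
Similarity = 1 - 5/7
= 0.2857


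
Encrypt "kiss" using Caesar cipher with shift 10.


Word: "kiss"
Shift: 10
Each letter → (letter + shift) mod 26:
  'k' (10) + 10 = 20 → 'u'
  'i' (8) + 10 = 18 → 's'
  's' (18) + 10 = 2 → 'c'
  's' (18) + 10 = 2 → 'c'
Result = "uscc"


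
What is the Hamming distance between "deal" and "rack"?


Comparing character by character (same length = 4):
  Pos 0: 'd' vs 'r' !=
  Pos 1: 'e' vs 'a' !=
  Pos 2: 'a' vs 'c' !=
  Pos 3: 'l' vs 'k' !=
Hamming distance = 4


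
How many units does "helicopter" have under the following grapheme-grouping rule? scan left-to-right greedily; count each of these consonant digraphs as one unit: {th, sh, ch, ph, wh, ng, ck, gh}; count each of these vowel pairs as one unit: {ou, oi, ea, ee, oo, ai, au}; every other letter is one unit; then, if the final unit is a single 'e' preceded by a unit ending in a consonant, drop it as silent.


Word: "helicopter" (10 letters)
Left-to-right scan:
  [1] 'h' (letter)
  [2] 'e' (letter)
  [3] 'l' (letter)
  [4] 'i' (letter)
  [5] 'c' (letter)
  [6] 'o' (letter)
  [7] 'p' (letter)
  [8] 't' (letter)
  [9] 'e' (letter)
  [10] 'r' (letter)
Units from scan: 10
Sound units = 10 units


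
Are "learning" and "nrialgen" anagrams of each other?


Word 1: "learning" → sorted: aegilnnr
Word 2: "nrialgen" → sorted: aegilnnr
Same letters? aegilnnr == aegilnnr
Anagram = Yes


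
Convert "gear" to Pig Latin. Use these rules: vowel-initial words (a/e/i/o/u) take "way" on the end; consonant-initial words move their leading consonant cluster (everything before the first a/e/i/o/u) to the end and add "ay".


Word: "gear"
Starts with consonant(s) → move to end, add 'ay'
Consonant cluster: "g"
Pig Latin = "eargay"


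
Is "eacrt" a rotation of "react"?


Word: "react", Candidate: "eacrt"
Method: check if candidate is substring of word+word
"reactreact" contains "eacrt"? No
Is rotation = No


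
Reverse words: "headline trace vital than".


Original: "headline trace vital than"
Words (1..n): headline | trace | vital | than
Reversed (n..1): than | vital | trace | headline
Result = "than vital trace headline"


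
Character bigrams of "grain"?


Word: "grain" (length 5)
Number of bigrams = 5 - 2 + 1 = 4
  Position 0: "gr"
  Position 1: "ra"
  Position 2: "ai"
  Position 3: "in"
Bigrams = "gr", "ra", "ai", "in"


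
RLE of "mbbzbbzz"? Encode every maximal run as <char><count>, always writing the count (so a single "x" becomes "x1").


String: "mbbzbbzz"
Scanning for consecutive runs:
  'm' x 1
  'b' x 2
  'z' x 1
  'b' x 2
  'z' x 2
RLE = "m1b2z1b2z2"


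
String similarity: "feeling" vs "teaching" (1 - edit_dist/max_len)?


Word 1: "feeling" (length 7)
Word 2: "teaching" (length 8)
One optimal edit sequence:
  1. substitute 'f' -> 't'  (+1)
  2. keep 'e'
  3. insert 'a'  (+1)
  4. substitute 'e' -> 'c'  (+1)
  5. substitute 'l' -> 'h'  (+1)
  6. keep 'i'
  7. keep 'n'
  8. keep 'g'
Edit distance = 4
Max length = max(7, 8) = 8
Similarity = 1 - 4/8
= 0.5000


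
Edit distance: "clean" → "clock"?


Word 1: "clean" (length 5)
Word 2: "clock" (length 5)
One optimal edit sequence (insert/delete/substitute each cost 1):
  1. keep 'c'
  2. keep 'l'
  3. substitute 'e' -> 'o'  (+1)
  4. substitute 'a' -> 'c'  (+1)
  5. substitute 'n' -> 'k'  (+1)
Total edit operations: 3
Edit distance = 3


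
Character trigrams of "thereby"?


Word: "thereby" (length 7)
Number of trigrams = 7 - 3 + 1 = 5
  Position 0: "the"
  Position 1: "her"
  Position 2: "ere"
  Position 3: "reb"
  Position 4: "eby"
Trigrams = "the", "her", "ere", "reb", "eby"


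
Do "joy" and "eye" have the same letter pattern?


Pattern of "joy": [0, 1, 2]
Pattern of "eye": [0, 1, 0]
Patterns do not match
Same pattern = No


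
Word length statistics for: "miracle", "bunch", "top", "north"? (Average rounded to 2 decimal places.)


Lengths: "miracle"=7, "bunch"=5, "top"=3, "north"=5
Sum = 20, Count = 4
Average = 20/4 = 5.00
= avg=5.00, min=3, max=7


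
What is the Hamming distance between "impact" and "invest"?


Comparing character by character (same length = 6):
  Pos 0: 'i' vs 'i' =
  Pos 1: 'm' vs 'n' !=
  Pos 2: 'p' vs 'v' !=
  Pos 3: 'a' vs 'e' !=
  Pos 4: 'c' vs 's' !=
  Pos 5: 't' vs 't' =
Hamming distance = 4


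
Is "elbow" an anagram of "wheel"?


Word 1: "wheel" → sorted: eehlw
Word 2: "elbow" → sorted: below
Same letters? eehlw != below
Anagram = No


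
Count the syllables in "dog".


Word: "dog"
Syllable breakdown: dog
Counting: 1 part
= 1 syllable


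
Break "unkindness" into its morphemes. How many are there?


Word: "unkindness"
Morphemes: un- + kind + -ness
Each morpheme carries meaning
= 3 morphemes


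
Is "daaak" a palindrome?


Word: "daaak"
Reversed: "kaaad"
Forward == Backward? daaak != kaaad
Palindrome = No


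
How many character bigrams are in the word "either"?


Word: "either" (length 6)
Number of 2-grams = length - 2 + 1 = 6 - 2 + 1
= 5


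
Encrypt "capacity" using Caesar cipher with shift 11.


Word: "capacity"
Shift: 11
Each letter → (letter + shift) mod 26:
  'c' (2) + 11 = 13 → 'n'
  'a' (0) + 11 = 11 → 'l'
  'p' (15) + 11 = 0 → 'a'
  'a' (0) + 11 = 11 → 'l'
  'c' (2) + 11 = 13 → 'n'
  'i' (8) + 11 = 19 → 't'
  't' (19) + 11 = 4 → 'e'
  'y' (24) + 11 = 9 → 'j'
Result = "nlalntej"


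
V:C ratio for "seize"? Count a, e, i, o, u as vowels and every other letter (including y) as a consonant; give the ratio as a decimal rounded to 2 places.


Word: "seize"
Vowels (a,e,i,o,u): 3
Consonants: 2
Ratio = 3/2
= 1.50


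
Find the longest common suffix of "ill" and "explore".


Word 1: "ill"
Word 2: "explore"
Comparing from end:
  Pos -1: 'l' != 'e' (stop)
LCS = "" (length 0)


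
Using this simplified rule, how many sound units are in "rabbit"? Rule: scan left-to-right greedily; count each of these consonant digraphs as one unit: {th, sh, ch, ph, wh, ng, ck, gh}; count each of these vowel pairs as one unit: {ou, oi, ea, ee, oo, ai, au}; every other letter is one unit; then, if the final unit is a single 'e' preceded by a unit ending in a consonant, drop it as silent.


Word: "rabbit" (6 letters)
Left-to-right scan:
  1. 'r' (letter)
  2. 'a' (letter)
  3. 'b' (letter)
  4. 'b' (letter)
  5. 'i' (letter)
  6. 't' (letter)
Units from scan: 6
Sound units = 6 units


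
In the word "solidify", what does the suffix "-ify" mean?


Suffix: -ify
Example: solidify = solid + -ify
Meaning = to make


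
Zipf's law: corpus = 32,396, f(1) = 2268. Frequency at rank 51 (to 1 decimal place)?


Zipf's law: f(r) = f(1) / r
f(1) = 2268
f(51) = 2268 / 51
= 44.5 occurrences


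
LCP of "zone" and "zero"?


Word 1: "zone"
Word 2: "zero"
Comparing from start:
  Pos 0: 'z' == 'z'
  Pos 1: 'o' != 'e' (stop)
LCP = "z" (length 1)


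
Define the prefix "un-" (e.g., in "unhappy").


Prefix: un-
Example: unhappy = un- + happy
Meaning = not / reverse


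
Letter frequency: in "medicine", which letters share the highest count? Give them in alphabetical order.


Word: "medicine"
Letter counts:
  'c': 1
  'd': 1
  'e': 2
  'i': 2
  'm': 1
  'n': 1
Maximum count = 2
Most frequent = 'e', 'i' (2 times each)


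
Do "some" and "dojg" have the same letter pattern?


Pattern of "some": [0, 1, 2, 3]
Pattern of "dojg": [0, 1, 2, 3]
Patterns match
Same pattern = Yes


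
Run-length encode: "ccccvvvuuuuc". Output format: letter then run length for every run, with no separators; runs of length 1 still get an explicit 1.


String: "ccccvvvuuuuc"
Scanning for consecutive runs:
  'c' x 4
  'v' x 3
  'u' x 4
  'c' x 1
RLE = "c4v3u4c1"


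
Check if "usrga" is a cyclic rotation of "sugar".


Word: "sugar", Candidate: "usrga"
Method: check if candidate is substring of word+word
"sugarsugar" contains "usrga"? No
Is rotation = No


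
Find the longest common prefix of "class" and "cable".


Word 1: "class"
Word 2: "cable"
Comparing from start:
  Pos 0: 'c' == 'c'
  Pos 1: 'l' != 'a' (stop)
LCP = "c" (length 1)


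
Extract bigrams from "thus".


Word: "thus" (length 4)
Number of bigrams = 4 - 2 + 1 = 3
  Position 0: "th"
  Position 1: "hu"
  Position 2: "us"
Bigrams = "th", "hu", "us"


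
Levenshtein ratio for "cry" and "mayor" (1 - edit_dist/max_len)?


Word 1: "cry" (length 3)
Word 2: "mayor" (length 5)
One optimal edit sequence:
  1. substitute 'c' -> 'm'  (+1)
  2. substitute 'r' -> 'a'  (+1)
  3. keep 'y'
  4. insert 'o'  (+1)
  5. insert 'r'  (+1)
Edit distance = 4
Max length = max(3, 5) = 5
Similarity = 1 - 4/5
= 0.2000


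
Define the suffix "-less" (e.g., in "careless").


Suffix: -less
Example: careless = care + -less
Meaning = without


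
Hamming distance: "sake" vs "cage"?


Comparing character by character (same length = 4):
  Pos 0: 's' vs 'c' !=
  Pos 1: 'a' vs 'a' =
  Pos 2: 'k' vs 'g' !=
  Pos 3: 'e' vs 'e' =
Hamming distance = 2


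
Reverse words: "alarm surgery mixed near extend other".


Original: "alarm surgery mixed near extend other"
Words (1..n): alarm | surgery | mixed | near | extend | other
Reversed (n..1): other | extend | near | mixed | surgery | alarm
Result = "other extend near mixed surgery alarm"


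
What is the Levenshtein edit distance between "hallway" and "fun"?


Word 1: "hallway" (length 7)
Word 2: "fun" (length 3)
One optimal edit sequence (insert/delete/substitute each cost 1):
  1. delete 'h'  (+1)
  2. delete 'a'  (+1)
  3. delete 'l'  (+1)
  4. delete 'l'  (+1)
  5. substitute 'w' -> 'f'  (+1)
  6. substitute 'a' -> 'u'  (+1)
  7. substitute 'y' -> 'n'  (+1)
Total edit operations: 7
Edit distance = 7


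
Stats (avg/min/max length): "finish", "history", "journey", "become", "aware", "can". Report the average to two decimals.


Lengths: "finish"=6, "history"=7, "journey"=7, "become"=6, "aware"=5, "can"=3
Sum = 34, Count = 6
Average = 34/6 = 5.67
= avg=5.67, min=3, max=7


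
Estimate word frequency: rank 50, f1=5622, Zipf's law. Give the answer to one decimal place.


Zipf's law: f(r) = f(1) / r
f(1) = 5622
f(50) = 5622 / 50
= 112.4 occurrences


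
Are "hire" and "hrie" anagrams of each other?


Word 1: "hire" → sorted: ehir
Word 2: "hrie" → sorted: ehir
Same letters? ehir == ehir
Anagram = Yes


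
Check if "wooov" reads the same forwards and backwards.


Word: "wooov"
Reversed: "vooow"
Forward == Backward? wooov != vooow
Palindrome = No


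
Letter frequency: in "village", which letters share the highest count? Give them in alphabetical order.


Word: "village"
Letter counts:
  'a': 1
  'e': 1
  'g': 1
  'i': 1
  'l': 2
  'v': 1
Maximum count = 2
Most frequent = 'l' (2 times each)


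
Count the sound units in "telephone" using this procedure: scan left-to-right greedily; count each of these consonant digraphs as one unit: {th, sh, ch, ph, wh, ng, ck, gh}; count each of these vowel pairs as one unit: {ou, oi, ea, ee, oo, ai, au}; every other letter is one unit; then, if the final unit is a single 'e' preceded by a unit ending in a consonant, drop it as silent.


Word: "telephone" (9 letters)
Left-to-right scan:
  [1] 't' (letter)
  [2] 'e' (letter)
  [3] 'l' (letter)
  [4] 'e' (letter)
  [5] 'ph' (digraph)
  [6] 'o' (letter)
  [7] 'n' (letter)
  [8] 'e' (letter)
Units from scan: 8
Final unit is 'e' after a consonant -> drop as silent (-1)
Sound units = 7 units


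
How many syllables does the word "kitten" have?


Word: "kitten"
Syllable breakdown: kit-ten
Counting: 2 parts
= 2 syllables


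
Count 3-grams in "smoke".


Word: "smoke" (length 5)
Number of 3-grams = length - 3 + 1 = 5 - 3 + 1
= 3


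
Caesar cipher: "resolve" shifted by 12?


Word: "resolve"
Shift: 12
Each letter → (letter + shift) mod 26:
  'r' (17) + 12 = 3 → 'd'
  'e' (4) + 12 = 16 → 'q'
  's' (18) + 12 = 4 → 'e'
  'o' (14) + 12 = 0 → 'a'
  'l' (11) + 12 = 23 → 'x'
  'v' (21) + 12 = 7 → 'h'
  'e' (4) + 12 = 16 → 'q'
Result = "dqeaxhq"


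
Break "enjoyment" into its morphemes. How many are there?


Word: "enjoyment"
Morphemes: en- + joy + -ment
Each morpheme carries meaning
= 3 morphemes


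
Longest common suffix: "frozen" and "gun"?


Word 1: "frozen"
Word 2: "gun"
Comparing from end:
  Pos -1: 'n' == 'n'
  Pos -2: 'e' != 'u' (stop)
LCS = "n" (length 1)


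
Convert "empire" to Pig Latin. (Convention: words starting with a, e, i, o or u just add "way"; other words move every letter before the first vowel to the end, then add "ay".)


Word: "empire"
Starts with vowel → add 'way'
Pig Latin = "empireway"


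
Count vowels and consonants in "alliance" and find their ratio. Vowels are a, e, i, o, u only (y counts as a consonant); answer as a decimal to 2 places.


Word: "alliance"
Vowels (a,e,i,o,u): 4
Consonants: 4
Ratio = 4/4
= 1.00


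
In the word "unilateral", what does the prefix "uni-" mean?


Prefix: uni-
Example: unilateral = uni- + lateral
Meaning = one


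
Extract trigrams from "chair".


Word: "chair" (length 5)
Number of trigrams = 5 - 3 + 1 = 3
  Position 0: "cha"
  Position 1: "hai"
  Position 2: "air"
Trigrams = "cha", "hai", "air"


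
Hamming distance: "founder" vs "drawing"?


Comparing character by character (same length = 7):
  Pos 0: 'f' vs 'd' !=
  Pos 1: 'o' vs 'r' !=
  Pos 2: 'u' vs 'a' !=
  Pos 3: 'n' vs 'w' !=
  Pos 4: 'd' vs 'i' !=
  Pos 5: 'e' vs 'n' !=
  Pos 6: 'r' vs 'g' !=
Hamming distance = 7


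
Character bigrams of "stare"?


Word: "stare" (length 5)
Number of bigrams = 5 - 2 + 1 = 4
  Position 0: "st"
  Position 1: "ta"
  Position 2: "ar"
  Position 3: "re"
Bigrams = "st", "ta", "ar", "re"


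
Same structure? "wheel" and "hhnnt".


Pattern of "wheel": [0, 1, 2, 2, 3]
Pattern of "hhnnt": [0, 0, 1, 1, 2]
Patterns do not match
Same pattern = No


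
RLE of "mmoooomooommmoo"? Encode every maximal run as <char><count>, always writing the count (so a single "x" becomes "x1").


String: "mmoooomooommmoo"
Scanning for consecutive runs:
  'm' x 2
  'o' x 4
  'm' x 1
  'o' x 3
  'm' x 3
  'o' x 2
RLE = "m2o4m1o3m3o2"


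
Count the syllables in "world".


Word: "world"
Syllable breakdown: world
Counting: 1 part
= 1 syllable


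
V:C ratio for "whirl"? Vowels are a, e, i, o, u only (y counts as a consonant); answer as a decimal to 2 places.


Word: "whirl"
Vowels (a,e,i,o,u): 1
Consonants: 4
Ratio = 1/4
= 0.25


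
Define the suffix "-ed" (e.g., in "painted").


Suffix: -ed
As in: painted -> paint + -ed
Meaning = past tense


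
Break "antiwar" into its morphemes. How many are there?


Word: "antiwar"
Morphemes: anti- | war
Each morpheme carries meaning
= 2 morphemes


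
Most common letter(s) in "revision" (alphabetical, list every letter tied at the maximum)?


Word: "revision"
Letter counts:
  'e': 1
  'i': 2
  'n': 1
  'o': 1
  'r': 1
  's': 1
  'v': 1
Maximum count = 2
Most frequent = 'i' (2 times each)


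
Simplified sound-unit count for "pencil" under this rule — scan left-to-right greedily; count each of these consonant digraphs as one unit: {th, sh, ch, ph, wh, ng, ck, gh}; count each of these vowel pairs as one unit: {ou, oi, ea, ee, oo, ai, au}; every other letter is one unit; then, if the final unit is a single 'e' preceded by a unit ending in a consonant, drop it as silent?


Word: "pencil" (6 letters)
Left-to-right scan:
  1. 'p' (letter)
  2. 'e' (letter)
  3. 'n' (letter)
  4. 'c' (letter)
  5. 'i' (letter)
  6. 'l' (letter)
Units from scan: 6
Sound units = 6 units


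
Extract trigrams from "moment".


Word: "moment" (length 6)
Number of trigrams = 6 - 3 + 1 = 4
  Position 0: "mom"
  Position 1: "ome"
  Position 2: "men"
  Position 3: "ent"
Trigrams = "mom", "ome", "men", "ent"


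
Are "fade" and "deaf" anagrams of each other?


Word 1: "fade" → sorted: adef
Word 2: "deaf" → sorted: adef
Same letters? adef == adef
Anagram = Yes


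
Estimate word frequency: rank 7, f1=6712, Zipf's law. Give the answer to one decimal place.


Zipf's law: f(r) = f(1) / r
f(1) = 6712
f(7) = 6712 / 7
= 958.9 occurrences


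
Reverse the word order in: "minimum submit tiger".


Original: "minimum submit tiger"
Words (1..n): minimum | submit | tiger
Reversed (n..1): tiger | submit | minimum
Result = "tiger submit minimum"


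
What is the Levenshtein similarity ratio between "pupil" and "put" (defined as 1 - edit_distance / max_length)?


Word 1: "pupil" (length 5)
Word 2: "put" (length 3)
One optimal edit sequence:
  1. keep 'p'
  2. keep 'u'
  3. delete 'p'  (+1)
  4. delete 'i'  (+1)
  5. substitute 'l' -> 't'  (+1)
Edit distance = 3
Max length = max(5, 3) = 5
Similarity = 1 - 3/5
= 0.4000


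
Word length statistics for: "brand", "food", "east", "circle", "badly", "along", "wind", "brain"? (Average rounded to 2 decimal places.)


Lengths: "brand"=5, "food"=4, "east"=4, "circle"=6, "badly"=5, "along"=5, "wind"=4, "brain"=5
Sum = 38, Count = 8
Average = 38/8 = 4.75
= avg=4.75, min=4, max=6
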